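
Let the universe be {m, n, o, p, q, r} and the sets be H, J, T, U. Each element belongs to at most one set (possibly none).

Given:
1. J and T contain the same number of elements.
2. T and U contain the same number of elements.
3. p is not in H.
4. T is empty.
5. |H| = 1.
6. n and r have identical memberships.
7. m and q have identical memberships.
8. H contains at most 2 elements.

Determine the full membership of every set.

H = {o}; J = {}; T = {}; U = {}

From (3): p ∉ H.
(4): T already has 0, so the rest are out.
Suppose m ∈ H: no assignment then satisfies all the clues, so m ∉ H.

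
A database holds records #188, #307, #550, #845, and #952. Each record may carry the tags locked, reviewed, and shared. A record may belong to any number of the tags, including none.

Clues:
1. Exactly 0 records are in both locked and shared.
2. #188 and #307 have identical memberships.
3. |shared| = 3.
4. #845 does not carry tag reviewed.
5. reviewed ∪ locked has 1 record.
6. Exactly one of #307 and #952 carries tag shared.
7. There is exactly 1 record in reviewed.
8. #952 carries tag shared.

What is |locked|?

0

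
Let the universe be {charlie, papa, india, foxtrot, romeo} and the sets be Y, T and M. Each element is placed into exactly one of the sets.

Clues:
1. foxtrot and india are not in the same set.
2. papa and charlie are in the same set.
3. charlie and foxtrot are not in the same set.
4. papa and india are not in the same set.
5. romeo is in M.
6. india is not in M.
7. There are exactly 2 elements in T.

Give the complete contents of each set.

From (5): romeo ∈ M.
From (6): india ∉ M.
Suppose charlie ∈ Y: no assignment then satisfies all the clues, so charlie ∉ Y.

Y = {india}; T = {charlie, papa}; M = {foxtrot, romeo}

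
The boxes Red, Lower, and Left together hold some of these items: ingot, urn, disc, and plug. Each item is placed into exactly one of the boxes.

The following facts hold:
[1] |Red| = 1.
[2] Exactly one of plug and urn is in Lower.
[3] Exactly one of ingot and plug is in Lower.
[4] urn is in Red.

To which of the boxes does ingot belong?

ingot: Left

From (4): urn ∈ Red.
(1): Red already has 1, so the rest are out.
(2) (exactly one): plug ∈ Lower.
(3) (exactly one): ingot ∉ Lower.
Only one box left: ingot ∈ Left.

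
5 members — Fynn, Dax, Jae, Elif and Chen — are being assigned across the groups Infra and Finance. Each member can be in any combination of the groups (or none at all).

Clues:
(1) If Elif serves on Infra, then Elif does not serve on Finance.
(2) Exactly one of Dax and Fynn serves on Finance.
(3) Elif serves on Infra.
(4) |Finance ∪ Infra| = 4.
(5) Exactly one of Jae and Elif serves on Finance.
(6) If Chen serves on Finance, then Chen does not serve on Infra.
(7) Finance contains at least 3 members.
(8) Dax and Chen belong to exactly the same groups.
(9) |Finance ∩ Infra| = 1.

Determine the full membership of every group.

Infra = {Elif, Jae}; Finance = {Chen, Dax, Jae}

From (3): Elif ∈ Infra.
(1): Elif ∉ Finance.
(5) (exactly one): Jae ∈ Finance.
Suppose Fynn ∈ Infra: no assignment then satisfies all the clues, so Fynn ∉ Infra.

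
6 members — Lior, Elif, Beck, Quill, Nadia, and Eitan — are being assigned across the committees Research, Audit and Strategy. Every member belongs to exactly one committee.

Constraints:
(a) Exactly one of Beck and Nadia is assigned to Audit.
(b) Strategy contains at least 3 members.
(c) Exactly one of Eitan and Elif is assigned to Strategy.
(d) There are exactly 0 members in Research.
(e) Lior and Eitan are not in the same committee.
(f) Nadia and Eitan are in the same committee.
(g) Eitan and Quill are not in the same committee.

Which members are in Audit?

Audit = {Eitan, Nadia}

(d): Research already has 0, so the rest are out.
Suppose Lior ∈ Audit: no assignment then satisfies all the clues, so Lior ∉ Audit.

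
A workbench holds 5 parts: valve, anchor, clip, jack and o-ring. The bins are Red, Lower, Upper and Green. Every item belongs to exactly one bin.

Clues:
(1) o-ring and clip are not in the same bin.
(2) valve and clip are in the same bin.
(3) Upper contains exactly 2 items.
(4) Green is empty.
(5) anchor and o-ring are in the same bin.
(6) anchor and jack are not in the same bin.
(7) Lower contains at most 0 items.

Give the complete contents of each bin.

Red = {clip, jack, valve}; Lower = {}; Upper = {anchor, o-ring}; Green = {}

(4): Green already has 0, so the rest are out.
(7): Lower already has 0, so the rest are out.
Suppose valve ∉ Red: no assignment then satisfies all the clues, so valve ∈ Red.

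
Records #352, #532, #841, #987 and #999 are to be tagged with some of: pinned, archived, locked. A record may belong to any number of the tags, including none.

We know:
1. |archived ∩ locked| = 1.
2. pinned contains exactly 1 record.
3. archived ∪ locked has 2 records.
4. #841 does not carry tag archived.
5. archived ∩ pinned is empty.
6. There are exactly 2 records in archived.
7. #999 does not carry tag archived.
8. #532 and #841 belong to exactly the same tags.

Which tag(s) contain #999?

#999: pinned

From (4): #841 ∉ archived.
From (7): #999 ∉ archived.
(8): #532 matches #841: #532 ∉ archived.
(6): only 2 candidates remain for archived, so all are in.
(5) (disjoint): #352 ∉ pinned.
(5) (disjoint): #987 ∉ pinned.
Suppose #999 ∉ pinned: no assignment then satisfies all the clues, so #999 ∈ pinned.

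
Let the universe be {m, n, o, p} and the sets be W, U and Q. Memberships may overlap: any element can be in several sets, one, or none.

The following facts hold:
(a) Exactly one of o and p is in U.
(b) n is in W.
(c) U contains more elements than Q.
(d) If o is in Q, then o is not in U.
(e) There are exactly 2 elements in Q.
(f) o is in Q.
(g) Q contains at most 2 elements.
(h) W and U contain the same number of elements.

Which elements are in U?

U = {m, n, p}

From (b): n ∈ W.
From (f): o ∈ Q.
(d): o ∉ U.
(a) (exactly one): p ∈ U.
Suppose m ∉ U: no assignment then satisfies all the clues, so m ∈ U.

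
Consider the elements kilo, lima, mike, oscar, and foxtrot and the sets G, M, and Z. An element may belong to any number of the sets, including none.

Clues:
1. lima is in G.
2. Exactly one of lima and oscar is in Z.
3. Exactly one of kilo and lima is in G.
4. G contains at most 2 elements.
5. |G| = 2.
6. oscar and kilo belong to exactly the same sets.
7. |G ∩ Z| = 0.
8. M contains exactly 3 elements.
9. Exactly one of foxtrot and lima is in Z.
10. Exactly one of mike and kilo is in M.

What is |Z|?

3

From (1): lima ∈ G.
(3) (exactly one): kilo ∉ G.
(6): oscar matches kilo: oscar ∉ G.
Suppose kilo ∉ Z: no assignment then satisfies all the clues, so kilo ∈ Z.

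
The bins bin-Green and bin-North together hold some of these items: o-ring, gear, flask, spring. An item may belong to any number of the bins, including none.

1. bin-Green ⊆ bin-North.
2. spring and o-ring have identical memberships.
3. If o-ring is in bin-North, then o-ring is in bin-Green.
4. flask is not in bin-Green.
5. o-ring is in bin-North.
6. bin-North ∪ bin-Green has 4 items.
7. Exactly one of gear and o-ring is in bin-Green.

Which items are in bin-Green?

From (4): flask ∉ bin-Green.
From (5): o-ring ∈ bin-North.
(2): spring matches o-ring: spring ∈ bin-North.
(3): o-ring ∈ bin-Green.
(7) (exactly one): gear ∉ bin-Green.
(2): spring matches o-ring: spring ∈ bin-Green.

bin-Green = {o-ring, spring}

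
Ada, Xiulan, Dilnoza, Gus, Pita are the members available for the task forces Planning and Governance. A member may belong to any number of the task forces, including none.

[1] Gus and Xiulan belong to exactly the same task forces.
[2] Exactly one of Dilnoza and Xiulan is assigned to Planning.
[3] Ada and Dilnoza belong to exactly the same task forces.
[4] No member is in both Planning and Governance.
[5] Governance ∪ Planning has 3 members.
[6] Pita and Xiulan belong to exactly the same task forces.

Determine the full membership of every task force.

Planning = {Gus, Pita, Xiulan}; Governance = {}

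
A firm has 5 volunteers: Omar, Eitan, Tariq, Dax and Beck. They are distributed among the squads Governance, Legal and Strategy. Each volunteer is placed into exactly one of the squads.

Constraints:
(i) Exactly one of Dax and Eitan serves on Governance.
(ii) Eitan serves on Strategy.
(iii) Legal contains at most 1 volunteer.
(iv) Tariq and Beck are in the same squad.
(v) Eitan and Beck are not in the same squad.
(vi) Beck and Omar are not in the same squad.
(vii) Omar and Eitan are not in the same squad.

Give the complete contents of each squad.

Governance = {Beck, Dax, Tariq}; Legal = {Omar}; Strategy = {Eitan}

From (ii): Eitan ∈ Strategy.
(i) (exactly one): Dax ∈ Governance.
(v): Beck ∉ Strategy.
(vii): Omar ∉ Strategy.
(iv): Tariq matches Beck: Tariq ∉ Strategy.
Suppose Omar ∈ Governance: no assignment then satisfies all the clues, so Omar ∉ Governance.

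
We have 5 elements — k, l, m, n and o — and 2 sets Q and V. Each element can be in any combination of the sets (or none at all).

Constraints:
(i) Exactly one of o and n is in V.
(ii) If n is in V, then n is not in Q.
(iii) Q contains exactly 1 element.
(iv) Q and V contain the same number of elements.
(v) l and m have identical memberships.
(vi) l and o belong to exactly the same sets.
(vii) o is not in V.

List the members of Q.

Q = {k}

From (vii): o ∉ V.
(i) (exactly one): n ∈ V.
(ii): n ∉ Q.
(vi): l matches o: l ∉ V.
(v): m matches l: m ∉ V.
Suppose k ∉ Q: no assignment then satisfies all the clues, so k ∈ Q.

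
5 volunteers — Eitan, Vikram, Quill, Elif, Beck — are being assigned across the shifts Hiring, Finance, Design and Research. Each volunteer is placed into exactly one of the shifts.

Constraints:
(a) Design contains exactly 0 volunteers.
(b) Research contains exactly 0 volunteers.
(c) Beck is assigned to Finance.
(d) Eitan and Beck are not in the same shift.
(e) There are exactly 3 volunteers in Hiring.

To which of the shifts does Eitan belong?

From (c): Beck ∈ Finance.
(a): Design already has 0, so the rest are out.
(b): Research already has 0, so the rest are out.
(d): Eitan ∉ Finance.
Only one shift left: Eitan ∈ Hiring.

Eitan: Hiring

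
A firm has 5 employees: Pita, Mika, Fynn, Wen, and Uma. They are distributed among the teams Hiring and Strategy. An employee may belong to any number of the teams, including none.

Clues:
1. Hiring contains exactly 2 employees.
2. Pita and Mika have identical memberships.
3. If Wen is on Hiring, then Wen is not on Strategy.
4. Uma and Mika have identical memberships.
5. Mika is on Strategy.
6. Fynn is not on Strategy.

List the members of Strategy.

Strategy = {Mika, Pita, Uma}

From (5): Mika ∈ Strategy.
From (6): Fynn ∉ Strategy.
(2): Pita matches Mika: Pita ∈ Strategy.
(4): Uma matches Mika: Uma ∈ Strategy.
Suppose Wen ∈ Strategy: no assignment then satisfies all the clues, so Wen ∉ Strategy.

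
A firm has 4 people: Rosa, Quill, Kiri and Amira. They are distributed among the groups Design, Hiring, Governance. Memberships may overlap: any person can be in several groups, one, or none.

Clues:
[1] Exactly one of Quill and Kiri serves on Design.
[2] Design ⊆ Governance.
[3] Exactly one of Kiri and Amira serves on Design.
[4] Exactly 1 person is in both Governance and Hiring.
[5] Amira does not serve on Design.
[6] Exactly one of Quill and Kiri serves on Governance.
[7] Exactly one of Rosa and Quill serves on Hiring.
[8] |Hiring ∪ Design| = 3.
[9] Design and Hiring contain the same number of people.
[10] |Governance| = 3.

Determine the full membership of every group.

Design = {Kiri, Rosa}; Hiring = {Kiri, Quill}; Governance = {Amira, Kiri, Rosa}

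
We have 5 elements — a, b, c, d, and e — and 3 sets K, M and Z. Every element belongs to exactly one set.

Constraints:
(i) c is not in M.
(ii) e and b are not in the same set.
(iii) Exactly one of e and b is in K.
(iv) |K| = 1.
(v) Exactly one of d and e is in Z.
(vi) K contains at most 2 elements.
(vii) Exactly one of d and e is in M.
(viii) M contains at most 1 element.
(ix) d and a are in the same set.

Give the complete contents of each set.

K = {b}; M = {e}; Z = {a, c, d}

From (i): c ∉ M.
Suppose a ∈ K: no assignment then satisfies all the clues, so a ∉ K.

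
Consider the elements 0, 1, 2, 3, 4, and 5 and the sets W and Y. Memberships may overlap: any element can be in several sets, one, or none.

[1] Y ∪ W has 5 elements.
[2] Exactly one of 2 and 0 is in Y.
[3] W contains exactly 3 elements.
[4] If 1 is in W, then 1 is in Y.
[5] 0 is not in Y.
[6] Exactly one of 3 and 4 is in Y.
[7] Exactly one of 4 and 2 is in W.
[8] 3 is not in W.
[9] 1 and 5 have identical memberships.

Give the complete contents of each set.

From (5): 0 ∉ Y.
From (8): 3 ∉ W.
(2) (exactly one): 2 ∈ Y.
Suppose 0 ∈ W: no assignment then satisfies all the clues, so 0 ∉ W.

W = {1, 4, 5}; Y = {1, 2, 3, 5}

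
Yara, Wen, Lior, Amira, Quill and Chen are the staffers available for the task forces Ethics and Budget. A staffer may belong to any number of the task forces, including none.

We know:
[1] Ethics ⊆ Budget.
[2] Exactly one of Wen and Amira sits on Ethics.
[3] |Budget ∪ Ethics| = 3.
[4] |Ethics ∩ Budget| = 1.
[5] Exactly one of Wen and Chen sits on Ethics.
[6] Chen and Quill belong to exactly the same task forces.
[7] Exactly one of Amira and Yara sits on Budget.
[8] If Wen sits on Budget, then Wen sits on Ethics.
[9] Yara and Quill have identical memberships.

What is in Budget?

Budget = {Amira, Lior, Wen}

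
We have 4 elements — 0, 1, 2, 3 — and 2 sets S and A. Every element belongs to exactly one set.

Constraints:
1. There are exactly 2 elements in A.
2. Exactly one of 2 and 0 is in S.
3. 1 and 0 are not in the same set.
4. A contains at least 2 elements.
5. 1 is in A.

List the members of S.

From (5): 1 ∈ A.
(3): 0 ∉ A.
Only one set left: 0 ∈ S.
(2) (exactly one): 2 ∉ S.
Only one set left: 2 ∈ A.
(1): A already has 2, so the rest are out.
Only one set left: 3 ∈ S.

S = {0, 3}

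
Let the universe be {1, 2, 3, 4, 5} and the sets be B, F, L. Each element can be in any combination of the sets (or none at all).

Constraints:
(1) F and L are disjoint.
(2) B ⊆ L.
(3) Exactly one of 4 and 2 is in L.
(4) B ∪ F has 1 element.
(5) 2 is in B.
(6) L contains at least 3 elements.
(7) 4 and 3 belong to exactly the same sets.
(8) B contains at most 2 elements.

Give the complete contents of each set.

B = {2}; F = {}; L = {1, 2, 5}

From (5): 2 ∈ B.
(2) with 2 ∈ B: 2 ∈ L.
(3) (exactly one): 4 ∉ L.
(7): 3 matches 4: 3 ∉ L.
(1) (disjoint): 2 ∉ F.
(2) contrapositive: 3 ∉ B.
(2) contrapositive: 4 ∉ B.
(6): only 3 candidates remain for L, so all are in.
(1) (disjoint): 1 ∉ F.
(1) (disjoint): 5 ∉ F.
Suppose 1 ∈ B: no assignment then satisfies all the clues, so 1 ∉ B.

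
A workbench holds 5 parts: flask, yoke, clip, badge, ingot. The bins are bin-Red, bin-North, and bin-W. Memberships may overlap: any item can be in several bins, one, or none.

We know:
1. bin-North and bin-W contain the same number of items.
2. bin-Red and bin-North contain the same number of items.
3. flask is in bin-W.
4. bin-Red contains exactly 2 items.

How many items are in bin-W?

2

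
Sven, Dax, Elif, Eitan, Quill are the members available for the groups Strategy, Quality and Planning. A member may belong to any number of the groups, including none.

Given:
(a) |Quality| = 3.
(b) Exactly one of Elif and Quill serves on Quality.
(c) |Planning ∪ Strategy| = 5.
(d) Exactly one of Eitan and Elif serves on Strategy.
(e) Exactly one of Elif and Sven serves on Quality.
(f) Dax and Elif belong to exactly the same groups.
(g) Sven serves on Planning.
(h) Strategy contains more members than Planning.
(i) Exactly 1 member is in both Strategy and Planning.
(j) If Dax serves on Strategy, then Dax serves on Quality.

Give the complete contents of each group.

Strategy = {Dax, Elif, Quill, Sven}; Quality = {Dax, Eitan, Elif}; Planning = {Eitan, Sven}

From (g): Sven ∈ Planning.
Suppose Sven ∉ Strategy: no assignment then satisfies all the clues, so Sven ∈ Strategy.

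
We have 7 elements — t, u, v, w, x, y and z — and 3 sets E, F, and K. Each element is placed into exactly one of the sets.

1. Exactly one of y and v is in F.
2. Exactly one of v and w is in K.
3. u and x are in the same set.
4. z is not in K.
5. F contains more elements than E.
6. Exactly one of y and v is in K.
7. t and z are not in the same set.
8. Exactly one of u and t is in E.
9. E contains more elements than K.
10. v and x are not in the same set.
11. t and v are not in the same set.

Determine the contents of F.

F = {u, x, y, z}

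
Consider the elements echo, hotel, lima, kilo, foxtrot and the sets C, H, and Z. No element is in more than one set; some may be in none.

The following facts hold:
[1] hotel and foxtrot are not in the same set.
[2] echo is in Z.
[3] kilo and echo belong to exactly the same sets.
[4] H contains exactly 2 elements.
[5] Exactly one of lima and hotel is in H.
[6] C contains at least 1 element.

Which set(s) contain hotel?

From (2): echo ∈ Z.
(3): kilo matches echo: kilo ∉ C.
(3): kilo matches echo: kilo ∉ H.
(3): kilo matches echo: kilo ∈ Z.
Suppose hotel ∉ C: no assignment then satisfies all the clues, so hotel ∈ C.

hotel: C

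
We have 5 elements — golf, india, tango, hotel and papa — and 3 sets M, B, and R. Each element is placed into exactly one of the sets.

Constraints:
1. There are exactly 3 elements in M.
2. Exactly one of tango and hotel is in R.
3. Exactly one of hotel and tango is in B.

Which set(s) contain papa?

papa: M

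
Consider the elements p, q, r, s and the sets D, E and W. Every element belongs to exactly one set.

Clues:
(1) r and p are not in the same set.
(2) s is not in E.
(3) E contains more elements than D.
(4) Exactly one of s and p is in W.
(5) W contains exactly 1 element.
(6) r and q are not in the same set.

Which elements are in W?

From (2): s ∉ E.
Suppose p ∈ W: no assignment then satisfies all the clues, so p ∉ W.

W = {s}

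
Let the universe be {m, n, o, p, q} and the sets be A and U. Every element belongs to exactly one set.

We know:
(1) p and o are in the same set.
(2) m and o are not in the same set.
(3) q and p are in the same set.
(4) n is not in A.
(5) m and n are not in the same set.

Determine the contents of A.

A = {m}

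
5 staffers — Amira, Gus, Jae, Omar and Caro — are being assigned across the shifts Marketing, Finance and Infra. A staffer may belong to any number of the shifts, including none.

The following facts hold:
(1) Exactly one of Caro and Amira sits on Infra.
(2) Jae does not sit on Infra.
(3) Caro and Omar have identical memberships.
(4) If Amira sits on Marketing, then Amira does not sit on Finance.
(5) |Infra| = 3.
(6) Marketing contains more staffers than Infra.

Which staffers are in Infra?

Infra = {Caro, Gus, Omar}

From (2): Jae ∉ Infra.
Suppose Amira ∈ Infra: no assignment then satisfies all the clues, so Amira ∉ Infra.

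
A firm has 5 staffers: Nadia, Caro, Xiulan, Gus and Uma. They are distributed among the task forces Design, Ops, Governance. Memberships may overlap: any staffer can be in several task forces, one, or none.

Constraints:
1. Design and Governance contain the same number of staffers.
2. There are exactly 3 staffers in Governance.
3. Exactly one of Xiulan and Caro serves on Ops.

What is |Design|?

3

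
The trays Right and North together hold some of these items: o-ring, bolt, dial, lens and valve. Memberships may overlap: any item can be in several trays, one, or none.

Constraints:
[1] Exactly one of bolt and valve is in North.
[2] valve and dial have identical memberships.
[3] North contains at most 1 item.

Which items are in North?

North = {bolt}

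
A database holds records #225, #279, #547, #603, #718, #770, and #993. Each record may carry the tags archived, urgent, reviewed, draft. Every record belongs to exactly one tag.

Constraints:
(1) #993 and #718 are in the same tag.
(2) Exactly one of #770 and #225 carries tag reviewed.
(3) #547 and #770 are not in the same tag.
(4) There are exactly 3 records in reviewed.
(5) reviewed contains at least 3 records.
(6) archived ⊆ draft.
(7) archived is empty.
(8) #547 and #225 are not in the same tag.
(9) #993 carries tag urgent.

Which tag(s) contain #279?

#279: reviewed

From (9): #993 ∈ urgent.
(1): #718 matches #993: #718 ∉ archived.
(1): #718 matches #993: #718 ∈ urgent.
(7): archived already has 0, so the rest are out.
Suppose #279 ∈ urgent: no assignment then satisfies all the clues, so #279 ∉ urgent.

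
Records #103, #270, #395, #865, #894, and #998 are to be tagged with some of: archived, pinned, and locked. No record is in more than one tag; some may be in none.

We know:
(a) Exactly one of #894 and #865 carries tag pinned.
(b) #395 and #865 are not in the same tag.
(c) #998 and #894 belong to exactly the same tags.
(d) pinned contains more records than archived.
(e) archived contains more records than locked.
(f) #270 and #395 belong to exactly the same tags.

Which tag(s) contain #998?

#998: pinned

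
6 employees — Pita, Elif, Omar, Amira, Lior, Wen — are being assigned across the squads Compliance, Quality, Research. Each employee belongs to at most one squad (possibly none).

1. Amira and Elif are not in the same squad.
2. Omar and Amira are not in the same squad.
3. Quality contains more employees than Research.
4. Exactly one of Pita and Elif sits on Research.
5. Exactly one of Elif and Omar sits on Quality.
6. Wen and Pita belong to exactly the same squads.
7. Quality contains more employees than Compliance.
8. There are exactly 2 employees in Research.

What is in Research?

Research = {Elif, Lior}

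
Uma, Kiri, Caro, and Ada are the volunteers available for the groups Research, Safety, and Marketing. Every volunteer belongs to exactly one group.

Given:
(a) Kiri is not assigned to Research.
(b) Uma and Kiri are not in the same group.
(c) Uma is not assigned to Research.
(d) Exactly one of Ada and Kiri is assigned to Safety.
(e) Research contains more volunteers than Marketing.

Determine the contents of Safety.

Safety = {Kiri}

From (a): Kiri ∉ Research.
From (c): Uma ∉ Research.
Suppose Uma ∈ Safety: no assignment then satisfies all the clues, so Uma ∉ Safety.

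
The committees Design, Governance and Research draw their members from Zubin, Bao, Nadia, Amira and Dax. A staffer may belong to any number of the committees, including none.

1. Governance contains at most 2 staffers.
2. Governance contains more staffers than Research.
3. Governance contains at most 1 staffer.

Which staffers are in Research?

Research = {}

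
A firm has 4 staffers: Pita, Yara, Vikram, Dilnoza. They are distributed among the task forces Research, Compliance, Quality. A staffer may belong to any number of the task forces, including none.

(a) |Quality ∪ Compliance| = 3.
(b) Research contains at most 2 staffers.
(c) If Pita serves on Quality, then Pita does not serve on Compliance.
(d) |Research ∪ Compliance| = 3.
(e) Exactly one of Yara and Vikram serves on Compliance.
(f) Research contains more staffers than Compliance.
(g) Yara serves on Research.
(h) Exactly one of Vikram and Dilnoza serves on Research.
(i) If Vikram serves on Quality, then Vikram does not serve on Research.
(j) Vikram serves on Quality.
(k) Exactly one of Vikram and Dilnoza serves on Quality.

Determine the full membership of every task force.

Research = {Dilnoza, Yara}; Compliance = {Vikram}; Quality = {Pita, Vikram, Yara}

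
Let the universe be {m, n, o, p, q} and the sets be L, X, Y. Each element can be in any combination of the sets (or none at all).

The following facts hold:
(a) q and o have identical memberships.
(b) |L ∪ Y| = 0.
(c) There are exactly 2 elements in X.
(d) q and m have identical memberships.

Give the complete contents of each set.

L = {}; X = {n, p}; Y = {}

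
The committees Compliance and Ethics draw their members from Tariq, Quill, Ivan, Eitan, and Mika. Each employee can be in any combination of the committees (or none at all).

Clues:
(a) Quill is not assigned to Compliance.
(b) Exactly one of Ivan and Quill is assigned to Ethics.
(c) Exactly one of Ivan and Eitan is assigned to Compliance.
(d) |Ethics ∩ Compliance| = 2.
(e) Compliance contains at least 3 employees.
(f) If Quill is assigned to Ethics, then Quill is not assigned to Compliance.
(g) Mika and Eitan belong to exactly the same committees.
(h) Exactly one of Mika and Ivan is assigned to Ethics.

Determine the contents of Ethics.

Ethics = {Eitan, Mika, Quill}

From (a): Quill ∉ Compliance.
Suppose Tariq ∈ Ethics: no assignment then satisfies all the clues, so Tariq ∉ Ethics.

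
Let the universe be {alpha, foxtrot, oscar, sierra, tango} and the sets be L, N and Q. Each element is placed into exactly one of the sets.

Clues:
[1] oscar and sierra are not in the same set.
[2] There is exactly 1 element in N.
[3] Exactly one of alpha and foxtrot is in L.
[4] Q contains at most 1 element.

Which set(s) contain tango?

tango: L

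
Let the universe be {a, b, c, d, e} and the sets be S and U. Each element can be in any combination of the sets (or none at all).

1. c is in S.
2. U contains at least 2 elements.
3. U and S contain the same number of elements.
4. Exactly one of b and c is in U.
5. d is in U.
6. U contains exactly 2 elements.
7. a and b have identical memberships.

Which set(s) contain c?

c: S, U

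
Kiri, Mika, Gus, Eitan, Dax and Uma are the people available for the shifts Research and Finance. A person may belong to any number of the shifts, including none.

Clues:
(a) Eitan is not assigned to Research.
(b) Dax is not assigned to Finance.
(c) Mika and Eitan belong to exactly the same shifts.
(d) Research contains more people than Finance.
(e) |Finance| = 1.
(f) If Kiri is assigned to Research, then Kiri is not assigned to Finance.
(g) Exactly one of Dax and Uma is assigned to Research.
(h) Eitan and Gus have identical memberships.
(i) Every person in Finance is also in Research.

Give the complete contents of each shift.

Research = {Kiri, Uma}; Finance = {Uma}

From (a): Eitan ∉ Research.
From (b): Dax ∉ Finance.
(c): Mika matches Eitan: Mika ∉ Research.
(h): Gus matches Eitan: Gus ∉ Research.
(i) contrapositive: Mika ∉ Finance.
(i) contrapositive: Gus ∉ Finance.
(i) contrapositive: Eitan ∉ Finance.
Suppose Kiri ∉ Research: no assignment then satisfies all the clues, so Kiri ∈ Research.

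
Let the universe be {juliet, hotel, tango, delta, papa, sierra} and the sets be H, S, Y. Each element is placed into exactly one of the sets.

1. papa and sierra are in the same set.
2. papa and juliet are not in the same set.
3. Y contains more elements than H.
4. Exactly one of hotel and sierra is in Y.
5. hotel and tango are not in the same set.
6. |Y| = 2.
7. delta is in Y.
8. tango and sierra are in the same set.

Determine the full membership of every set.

From (7): delta ∈ Y.
Suppose juliet ∉ H: no assignment then satisfies all the clues, so juliet ∈ H.

H = {juliet}; S = {papa, sierra, tango}; Y = {delta, hotel}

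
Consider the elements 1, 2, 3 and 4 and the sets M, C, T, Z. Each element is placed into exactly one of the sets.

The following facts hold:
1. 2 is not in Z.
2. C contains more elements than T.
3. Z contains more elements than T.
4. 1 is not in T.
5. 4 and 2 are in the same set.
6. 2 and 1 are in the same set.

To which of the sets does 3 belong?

3: Z

From (1): 2 ∉ Z.
From (4): 1 ∉ T.
(5): 4 matches 2: 4 ∉ Z.
(6): 2 matches 1: 2 ∉ T.
(6): 1 matches 2: 1 ∉ Z.
(5): 4 matches 2: 4 ∉ T.
Suppose 3 ∈ M: no assignment then satisfies all the clues, so 3 ∉ M.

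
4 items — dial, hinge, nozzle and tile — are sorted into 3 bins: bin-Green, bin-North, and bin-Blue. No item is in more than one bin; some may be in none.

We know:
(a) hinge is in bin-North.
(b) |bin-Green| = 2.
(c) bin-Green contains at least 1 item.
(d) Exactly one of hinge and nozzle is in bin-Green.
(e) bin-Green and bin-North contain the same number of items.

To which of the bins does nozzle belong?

From (a): hinge ∈ bin-North.
(d) (exactly one): nozzle ∈ bin-Green.

nozzle: bin-Green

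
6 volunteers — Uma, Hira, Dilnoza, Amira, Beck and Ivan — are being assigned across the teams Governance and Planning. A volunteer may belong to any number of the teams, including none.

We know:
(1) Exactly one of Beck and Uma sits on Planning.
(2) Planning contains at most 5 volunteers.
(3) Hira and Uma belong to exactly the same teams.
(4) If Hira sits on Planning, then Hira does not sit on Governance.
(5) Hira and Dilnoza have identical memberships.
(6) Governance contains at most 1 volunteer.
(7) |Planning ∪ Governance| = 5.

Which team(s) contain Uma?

Uma: Planning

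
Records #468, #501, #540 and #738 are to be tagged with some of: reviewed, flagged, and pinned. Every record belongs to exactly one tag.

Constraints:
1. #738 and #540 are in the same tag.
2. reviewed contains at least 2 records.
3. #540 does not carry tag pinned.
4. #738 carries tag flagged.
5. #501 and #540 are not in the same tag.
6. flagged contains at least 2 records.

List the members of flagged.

From (3): #540 ∉ pinned.
From (4): #738 ∈ flagged.
(1): #540 matches #738: #540 ∉ reviewed.
(1): #540 matches #738: #540 ∈ flagged.
(2): only 2 candidates remain for reviewed, so all are in.

flagged = {#540, #738}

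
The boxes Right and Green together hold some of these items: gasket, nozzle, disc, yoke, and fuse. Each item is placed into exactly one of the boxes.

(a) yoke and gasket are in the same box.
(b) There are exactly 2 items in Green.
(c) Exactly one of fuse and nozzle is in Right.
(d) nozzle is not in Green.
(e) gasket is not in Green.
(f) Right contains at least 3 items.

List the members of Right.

Right = {gasket, nozzle, yoke}

From (d): nozzle ∉ Green.
From (e): gasket ∉ Green.
(a): yoke matches gasket: yoke ∉ Green.
(b): only 2 candidates remain for Green, so all are in.
(c) (exactly one): nozzle ∈ Right.
(f): only 3 candidates remain for Right, so all are in.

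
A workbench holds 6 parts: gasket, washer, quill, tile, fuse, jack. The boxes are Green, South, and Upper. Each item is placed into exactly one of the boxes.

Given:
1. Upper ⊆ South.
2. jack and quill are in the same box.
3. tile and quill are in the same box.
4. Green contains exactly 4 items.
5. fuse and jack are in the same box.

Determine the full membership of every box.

Green = {fuse, jack, quill, tile}; South = {gasket, washer}; Upper = {}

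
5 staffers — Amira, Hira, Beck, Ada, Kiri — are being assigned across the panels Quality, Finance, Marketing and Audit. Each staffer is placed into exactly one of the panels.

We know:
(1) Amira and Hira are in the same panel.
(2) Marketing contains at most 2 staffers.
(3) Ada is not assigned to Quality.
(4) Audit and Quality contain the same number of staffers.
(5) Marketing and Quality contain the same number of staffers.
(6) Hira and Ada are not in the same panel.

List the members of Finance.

Finance = {Amira, Hira}

From (3): Ada ∉ Quality.
Suppose Amira ∉ Finance: no assignment then satisfies all the clues, so Amira ∈ Finance.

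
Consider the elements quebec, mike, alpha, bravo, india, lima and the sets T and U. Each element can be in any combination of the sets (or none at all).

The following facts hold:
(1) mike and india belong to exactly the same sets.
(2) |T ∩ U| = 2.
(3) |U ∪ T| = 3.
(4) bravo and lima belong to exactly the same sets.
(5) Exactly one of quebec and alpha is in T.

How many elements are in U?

2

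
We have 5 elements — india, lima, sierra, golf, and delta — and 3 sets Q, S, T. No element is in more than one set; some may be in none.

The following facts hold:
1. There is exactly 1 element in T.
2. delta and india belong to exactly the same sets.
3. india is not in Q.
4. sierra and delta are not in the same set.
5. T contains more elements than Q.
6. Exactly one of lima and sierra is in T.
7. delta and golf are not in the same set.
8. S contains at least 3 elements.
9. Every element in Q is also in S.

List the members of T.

T = {sierra}

From (3): india ∉ Q.
(2): delta matches india: delta ∉ Q.
Suppose india ∈ T: no assignment then satisfies all the clues, so india ∉ T.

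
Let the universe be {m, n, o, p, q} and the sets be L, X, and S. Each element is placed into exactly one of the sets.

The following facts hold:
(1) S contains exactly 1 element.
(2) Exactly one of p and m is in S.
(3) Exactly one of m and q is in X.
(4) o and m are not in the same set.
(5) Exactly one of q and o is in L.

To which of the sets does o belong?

o: L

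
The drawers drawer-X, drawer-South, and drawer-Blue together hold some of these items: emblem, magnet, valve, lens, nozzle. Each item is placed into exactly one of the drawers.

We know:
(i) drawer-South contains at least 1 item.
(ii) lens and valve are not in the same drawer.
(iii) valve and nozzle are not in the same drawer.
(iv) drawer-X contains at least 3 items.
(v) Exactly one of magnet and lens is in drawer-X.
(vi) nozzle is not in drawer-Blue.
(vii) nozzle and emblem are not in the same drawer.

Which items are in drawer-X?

drawer-X = {emblem, magnet, valve}

From (vi): nozzle ∉ drawer-Blue.
Suppose emblem ∉ drawer-X: no assignment then satisfies all the clues, so emblem ∈ drawer-X.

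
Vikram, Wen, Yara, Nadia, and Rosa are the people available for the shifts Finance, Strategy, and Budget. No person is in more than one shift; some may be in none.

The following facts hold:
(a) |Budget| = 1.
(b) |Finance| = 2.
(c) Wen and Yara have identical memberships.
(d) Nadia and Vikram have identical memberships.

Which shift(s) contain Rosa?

Rosa: Budget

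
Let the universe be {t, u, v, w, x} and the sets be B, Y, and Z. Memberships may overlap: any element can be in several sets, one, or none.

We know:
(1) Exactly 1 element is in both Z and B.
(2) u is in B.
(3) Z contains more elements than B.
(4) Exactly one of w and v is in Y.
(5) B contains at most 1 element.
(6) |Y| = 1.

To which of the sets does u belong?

u: B, Z

From (2): u ∈ B.
(5): B already has 1, so the rest are out.
Suppose u ∈ Y: no assignment then satisfies all the clues, so u ∉ Y.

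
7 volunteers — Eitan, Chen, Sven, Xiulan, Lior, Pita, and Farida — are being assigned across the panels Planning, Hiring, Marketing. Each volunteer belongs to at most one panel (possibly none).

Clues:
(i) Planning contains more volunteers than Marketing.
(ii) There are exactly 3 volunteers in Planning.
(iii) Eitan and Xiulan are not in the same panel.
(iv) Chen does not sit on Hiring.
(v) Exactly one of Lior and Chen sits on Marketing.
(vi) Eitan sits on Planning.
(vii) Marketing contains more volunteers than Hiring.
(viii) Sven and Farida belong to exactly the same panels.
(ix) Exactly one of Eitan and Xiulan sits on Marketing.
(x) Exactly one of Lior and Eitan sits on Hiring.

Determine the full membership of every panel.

From (iv): Chen ∉ Hiring.
From (vi): Eitan ∈ Planning.
(iii): Xiulan ∉ Planning.
(ix) (exactly one): Xiulan ∈ Marketing.
(x) (exactly one): Lior ∈ Hiring.
(v) (exactly one): Chen ∈ Marketing.
Suppose Sven ∉ Planning: no assignment then satisfies all the clues, so Sven ∈ Planning.

Planning = {Eitan, Farida, Sven}; Hiring = {Lior}; Marketing = {Chen, Xiulan}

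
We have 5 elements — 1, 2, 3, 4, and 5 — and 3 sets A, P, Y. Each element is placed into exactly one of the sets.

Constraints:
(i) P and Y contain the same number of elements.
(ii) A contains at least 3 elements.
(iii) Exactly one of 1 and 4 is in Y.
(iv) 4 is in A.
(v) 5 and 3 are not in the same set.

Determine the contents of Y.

Y = {1}

From (iv): 4 ∈ A.
(iii) (exactly one): 1 ∈ Y.
Suppose 2 ∈ Y: no assignment then satisfies all the clues, so 2 ∉ Y.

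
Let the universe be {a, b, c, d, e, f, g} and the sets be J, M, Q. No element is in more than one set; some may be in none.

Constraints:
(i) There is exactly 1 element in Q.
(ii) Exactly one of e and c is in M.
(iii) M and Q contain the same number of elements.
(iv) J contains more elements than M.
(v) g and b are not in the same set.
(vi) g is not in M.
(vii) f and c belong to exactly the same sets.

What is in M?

M = {e}

From (vi): g ∉ M.
Suppose a ∈ M: no assignment then satisfies all the clues, so a ∉ M.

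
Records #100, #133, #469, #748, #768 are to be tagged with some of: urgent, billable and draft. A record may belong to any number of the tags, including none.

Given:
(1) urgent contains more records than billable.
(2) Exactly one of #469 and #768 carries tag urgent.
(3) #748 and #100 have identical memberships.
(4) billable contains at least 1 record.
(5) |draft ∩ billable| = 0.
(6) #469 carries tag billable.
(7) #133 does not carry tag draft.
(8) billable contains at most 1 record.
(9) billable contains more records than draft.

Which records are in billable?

billable = {#469}

From (6): #469 ∈ billable.
From (7): #133 ∉ draft.
(8): billable already has 1, so the rest are out.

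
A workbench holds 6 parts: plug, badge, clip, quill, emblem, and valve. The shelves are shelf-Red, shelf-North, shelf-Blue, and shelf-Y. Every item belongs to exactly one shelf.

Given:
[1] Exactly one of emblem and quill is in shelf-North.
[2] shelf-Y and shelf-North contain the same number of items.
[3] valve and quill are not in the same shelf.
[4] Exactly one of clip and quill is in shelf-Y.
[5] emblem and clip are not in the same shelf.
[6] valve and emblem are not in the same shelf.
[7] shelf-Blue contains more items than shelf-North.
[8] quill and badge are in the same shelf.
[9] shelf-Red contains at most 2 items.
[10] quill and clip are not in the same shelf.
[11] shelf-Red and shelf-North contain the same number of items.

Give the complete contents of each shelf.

shelf-Red = {valve}; shelf-North = {emblem}; shelf-Blue = {badge, plug, quill}; shelf-Y = {clip}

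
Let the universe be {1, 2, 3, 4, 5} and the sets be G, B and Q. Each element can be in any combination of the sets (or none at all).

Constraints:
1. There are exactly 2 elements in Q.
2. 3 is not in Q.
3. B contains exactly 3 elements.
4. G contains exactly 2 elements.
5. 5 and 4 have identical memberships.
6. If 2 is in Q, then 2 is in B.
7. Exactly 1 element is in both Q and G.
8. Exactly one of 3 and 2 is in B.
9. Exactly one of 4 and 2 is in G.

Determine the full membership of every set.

G = {2, 3}; B = {2, 4, 5}; Q = {1, 2}

From (2): 3 ∉ Q.
Suppose 1 ∈ G: no assignment then satisfies all the clues, so 1 ∉ G.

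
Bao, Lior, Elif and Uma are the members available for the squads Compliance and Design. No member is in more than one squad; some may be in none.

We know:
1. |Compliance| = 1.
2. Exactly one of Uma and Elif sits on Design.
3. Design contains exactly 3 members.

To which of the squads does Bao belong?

Bao: Design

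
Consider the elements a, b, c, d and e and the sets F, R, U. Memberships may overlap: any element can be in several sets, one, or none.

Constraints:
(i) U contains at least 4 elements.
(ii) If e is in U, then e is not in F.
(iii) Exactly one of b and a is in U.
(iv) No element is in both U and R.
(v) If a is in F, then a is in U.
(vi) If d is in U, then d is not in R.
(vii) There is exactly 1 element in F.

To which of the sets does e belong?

e: U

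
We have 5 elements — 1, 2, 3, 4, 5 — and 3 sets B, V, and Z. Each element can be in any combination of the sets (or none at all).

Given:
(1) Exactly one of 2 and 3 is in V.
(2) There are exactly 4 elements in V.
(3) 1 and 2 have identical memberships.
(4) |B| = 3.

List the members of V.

V = {1, 2, 4, 5}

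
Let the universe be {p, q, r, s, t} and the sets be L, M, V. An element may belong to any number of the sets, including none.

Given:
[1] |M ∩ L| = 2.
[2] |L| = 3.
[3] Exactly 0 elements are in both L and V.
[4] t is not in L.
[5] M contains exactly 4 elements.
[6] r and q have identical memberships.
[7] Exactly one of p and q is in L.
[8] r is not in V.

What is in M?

M = {p, q, r, t}

From (4): t ∉ L.
From (8): r ∉ V.
(6): q matches r: q ∉ V.
Suppose p ∉ M: no assignment then satisfies all the clues, so p ∈ M.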